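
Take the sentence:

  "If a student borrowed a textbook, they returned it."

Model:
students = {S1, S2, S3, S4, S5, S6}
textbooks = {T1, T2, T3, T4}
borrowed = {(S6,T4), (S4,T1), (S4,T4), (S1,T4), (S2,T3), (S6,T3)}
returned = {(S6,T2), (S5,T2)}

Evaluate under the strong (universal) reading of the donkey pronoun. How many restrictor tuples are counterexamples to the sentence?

"it" takes "a textbook" as antecedent — a donkey pronoun bound across the clause boundary.
Strong reading: for every (s,t) with borrowed(s,t), returned(s,t).
Restrictor pairs: (S1,T4) ✗  (S2,T3) ✗  (S4,T1) ✗  (S4,T4) ✗  (S6,T3) ✗  (S6,T4) ✗
Counterexamples (restrictor pairs failing the scope): 6.

6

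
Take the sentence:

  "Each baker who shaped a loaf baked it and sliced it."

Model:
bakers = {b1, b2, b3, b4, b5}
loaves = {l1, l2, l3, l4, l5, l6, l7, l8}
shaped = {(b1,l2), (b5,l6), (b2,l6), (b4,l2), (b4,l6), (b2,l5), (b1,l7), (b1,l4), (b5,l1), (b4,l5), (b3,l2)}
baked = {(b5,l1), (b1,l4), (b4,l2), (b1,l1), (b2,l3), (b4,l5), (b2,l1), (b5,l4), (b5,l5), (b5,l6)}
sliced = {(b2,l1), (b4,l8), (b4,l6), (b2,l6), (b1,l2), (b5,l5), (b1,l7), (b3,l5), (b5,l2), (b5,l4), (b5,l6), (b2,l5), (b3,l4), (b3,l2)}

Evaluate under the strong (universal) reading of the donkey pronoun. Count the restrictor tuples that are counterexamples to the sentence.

10

"it" takes "a loaf" as antecedent — a donkey pronoun bound across the clause boundary.
Strong reading: for every (b,l) with shaped(b,l), baked(b,l) ∧ sliced(b,l).
Restrictor pairs: (b1,l2) ✗  (b1,l4) ✗  (b1,l7) ✗  (b2,l5) ✗  (b2,l6) ✗  (b3,l2) ✗  (b4,l2) ✗  (b4,l5) ✗  (b4,l6) ✗  (b5,l1) ✗  (b5,l6) ✓
Counterexamples (restrictor pairs failing the scope): 10.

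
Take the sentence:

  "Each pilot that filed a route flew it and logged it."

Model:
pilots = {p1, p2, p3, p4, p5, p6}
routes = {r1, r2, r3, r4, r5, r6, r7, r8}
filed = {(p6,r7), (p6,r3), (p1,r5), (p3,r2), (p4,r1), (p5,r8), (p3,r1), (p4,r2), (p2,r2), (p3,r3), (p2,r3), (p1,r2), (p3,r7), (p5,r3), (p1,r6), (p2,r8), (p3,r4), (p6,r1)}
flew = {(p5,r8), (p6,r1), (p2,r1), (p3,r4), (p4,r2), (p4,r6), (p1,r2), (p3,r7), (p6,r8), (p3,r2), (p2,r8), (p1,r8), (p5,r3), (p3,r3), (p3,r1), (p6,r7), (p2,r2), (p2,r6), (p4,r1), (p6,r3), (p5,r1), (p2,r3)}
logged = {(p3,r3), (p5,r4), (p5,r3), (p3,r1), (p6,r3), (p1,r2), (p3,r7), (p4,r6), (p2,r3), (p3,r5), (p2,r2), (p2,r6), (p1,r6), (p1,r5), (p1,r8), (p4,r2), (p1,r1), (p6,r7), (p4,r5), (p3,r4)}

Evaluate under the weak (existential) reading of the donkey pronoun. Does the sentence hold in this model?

"it" takes "a route" as antecedent — a donkey pronoun bound across the clause boundary.
Weak reading: every pilot p with some filed-route has at least one filed-route r such that flew(p,r) ∧ logged(p,r).
Per pilot: p1:✓  p2:✓  p3:✓  p4:✓  p5:✓  p6:✓
Every pilot in the restrictor has a witness.

True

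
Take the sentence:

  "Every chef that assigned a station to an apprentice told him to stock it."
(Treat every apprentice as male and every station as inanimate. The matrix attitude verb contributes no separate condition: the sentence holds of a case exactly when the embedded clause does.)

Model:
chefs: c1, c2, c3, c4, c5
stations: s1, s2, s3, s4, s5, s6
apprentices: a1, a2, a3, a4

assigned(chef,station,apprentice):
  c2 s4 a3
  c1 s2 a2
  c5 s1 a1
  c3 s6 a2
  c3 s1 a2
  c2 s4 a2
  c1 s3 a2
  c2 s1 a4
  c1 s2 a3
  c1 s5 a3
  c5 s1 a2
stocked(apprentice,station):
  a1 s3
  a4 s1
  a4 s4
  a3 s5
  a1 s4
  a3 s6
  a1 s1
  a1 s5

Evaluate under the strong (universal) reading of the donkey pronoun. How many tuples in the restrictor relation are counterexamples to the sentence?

"him" takes "an apprentice" as antecedent and "it" takes "a station"; both are donkey pronouns co-varying with the restrictor.
Strong reading: for every (c,s,a) with assigned(c,s,a), stocked(a,s).
Restrictor triples: (c1,s2,a2)→stocked(a2,s2) ✗  (c1,s2,a3)→stocked(a3,s2) ✗  (c1,s3,a2)→stocked(a2,s3) ✗  (c1,s5,a3)→stocked(a3,s5) ✓  (c2,s1,a4)→stocked(a4,s1) ✓  (c2,s4,a2)→stocked(a2,s4) ✗  (c2,s4,a3)→stocked(a3,s4) ✗  (c3,s1,a2)→stocked(a2,s1) ✗  (c3,s6,a2)→stocked(a2,s6) ✗  (c5,s1,a1)→stocked(a1,s1) ✓  (c5,s1,a2)→stocked(a2,s1) ✗
Counterexamples (restrictor triples failing the scope): 8.

8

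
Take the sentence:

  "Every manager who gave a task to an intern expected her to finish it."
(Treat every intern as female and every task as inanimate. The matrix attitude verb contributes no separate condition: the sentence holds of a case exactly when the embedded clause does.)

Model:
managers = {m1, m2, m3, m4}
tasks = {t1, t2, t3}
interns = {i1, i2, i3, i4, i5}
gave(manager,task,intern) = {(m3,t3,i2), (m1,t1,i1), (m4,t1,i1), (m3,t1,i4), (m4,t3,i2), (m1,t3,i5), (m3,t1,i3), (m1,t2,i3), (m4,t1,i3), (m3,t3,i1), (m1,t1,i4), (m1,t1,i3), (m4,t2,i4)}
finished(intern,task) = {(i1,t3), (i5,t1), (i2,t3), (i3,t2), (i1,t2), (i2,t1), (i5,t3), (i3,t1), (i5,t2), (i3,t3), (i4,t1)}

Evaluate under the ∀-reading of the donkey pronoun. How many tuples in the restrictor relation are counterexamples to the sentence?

3

"her" takes "an intern" as antecedent and "it" takes "a task"; both are donkey pronouns co-varying with the restrictor.
Strong reading: for every (m,t,i) with gave(m,t,i), finished(i,t).
Restrictor triples: (m1,t1,i1)→finished(i1,t1) ✗  (m1,t1,i3)→finished(i3,t1) ✓  (m1,t1,i4)→finished(i4,t1) ✓  (m1,t2,i3)→finished(i3,t2) ✓  (m1,t3,i5)→finished(i5,t3) ✓  (m3,t1,i3)→finished(i3,t1) ✓  (m3,t1,i4)→finished(i4,t1) ✓  (m3,t3,i1)→finished(i1,t3) ✓  (m3,t3,i2)→finished(i2,t3) ✓  (m4,t1,i1)→finished(i1,t1) ✗  (m4,t1,i3)→finished(i3,t1) ✓  (m4,t2,i4)→finished(i4,t2) ✗  (m4,t3,i2)→finished(i2,t3) ✓
Counterexamples (restrictor triples failing the scope): 3.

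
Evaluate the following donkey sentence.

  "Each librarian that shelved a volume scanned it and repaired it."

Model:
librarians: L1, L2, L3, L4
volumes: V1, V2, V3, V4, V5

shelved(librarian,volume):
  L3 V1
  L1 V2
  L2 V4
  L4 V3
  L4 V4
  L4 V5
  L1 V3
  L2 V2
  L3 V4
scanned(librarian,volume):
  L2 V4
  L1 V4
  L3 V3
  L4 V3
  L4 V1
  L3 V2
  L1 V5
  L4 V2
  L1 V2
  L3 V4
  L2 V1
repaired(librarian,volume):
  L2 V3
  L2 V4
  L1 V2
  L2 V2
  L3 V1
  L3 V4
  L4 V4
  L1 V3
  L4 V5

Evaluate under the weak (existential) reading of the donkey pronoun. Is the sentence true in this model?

False

"it" takes "a volume" as antecedent — a donkey pronoun bound across the clause boundary.
Weak reading: every librarian l with some shelved-volume has at least one shelved-volume v such that scanned(l,v) ∧ repaired(l,v).
Per librarian: L1:✓  L2:✓  L3:✓  L4:✗
L4 has no witness among its shelved-volumes.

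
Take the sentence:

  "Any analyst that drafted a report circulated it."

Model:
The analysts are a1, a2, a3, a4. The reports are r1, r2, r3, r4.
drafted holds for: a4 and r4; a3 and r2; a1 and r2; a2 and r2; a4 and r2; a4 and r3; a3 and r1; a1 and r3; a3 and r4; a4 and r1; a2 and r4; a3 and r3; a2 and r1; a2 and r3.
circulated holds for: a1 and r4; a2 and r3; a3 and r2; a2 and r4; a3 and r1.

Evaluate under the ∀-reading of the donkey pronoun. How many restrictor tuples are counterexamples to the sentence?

"it" takes "a report" as antecedent — a donkey pronoun bound across the clause boundary.
Strong reading: for every (a,r) with drafted(a,r), circulated(a,r).
Restrictor pairs: (a1,r2) ✗  (a1,r3) ✗  (a2,r1) ✗  (a2,r2) ✗  (a2,r3) ✓  (a2,r4) ✓  (a3,r1) ✓  (a3,r2) ✓  (a3,r3) ✗  (a3,r4) ✗  (a4,r1) ✗  (a4,r2) ✗  (a4,r3) ✗  (a4,r4) ✗
Counterexamples (restrictor pairs failing the scope): 10.

10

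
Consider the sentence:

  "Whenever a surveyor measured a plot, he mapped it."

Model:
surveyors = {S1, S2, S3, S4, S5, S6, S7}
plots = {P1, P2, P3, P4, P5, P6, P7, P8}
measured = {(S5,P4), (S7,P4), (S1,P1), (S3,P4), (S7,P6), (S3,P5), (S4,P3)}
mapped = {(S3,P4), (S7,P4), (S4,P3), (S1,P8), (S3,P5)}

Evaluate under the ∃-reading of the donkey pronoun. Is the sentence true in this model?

"it" takes "a plot" as antecedent — a donkey pronoun bound across the clause boundary.
Weak reading: every surveyor s with some measured-plot has at least one measured-plot p such that mapped(s,p).
Per surveyor: S1:✗  S3:✓  S4:✓  S5:✗  S7:✓
S1 has no witness among its measured-plots.

False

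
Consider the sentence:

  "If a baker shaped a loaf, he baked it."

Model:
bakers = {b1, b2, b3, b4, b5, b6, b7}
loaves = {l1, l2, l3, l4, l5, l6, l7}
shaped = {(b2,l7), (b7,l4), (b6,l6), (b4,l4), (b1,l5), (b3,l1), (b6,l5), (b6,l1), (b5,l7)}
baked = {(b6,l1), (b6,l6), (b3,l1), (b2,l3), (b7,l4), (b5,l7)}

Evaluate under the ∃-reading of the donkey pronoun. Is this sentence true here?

False

"it" takes "a loaf" as antecedent — a donkey pronoun bound across the clause boundary.
Weak reading: every baker b with some shaped-loaf has at least one shaped-loaf l such that baked(b,l).
Per baker: b1:✗  b2:✗  b3:✓  b4:✗  b5:✓  b6:✓  b7:✓
b1 has no witness among its shaped-loaves.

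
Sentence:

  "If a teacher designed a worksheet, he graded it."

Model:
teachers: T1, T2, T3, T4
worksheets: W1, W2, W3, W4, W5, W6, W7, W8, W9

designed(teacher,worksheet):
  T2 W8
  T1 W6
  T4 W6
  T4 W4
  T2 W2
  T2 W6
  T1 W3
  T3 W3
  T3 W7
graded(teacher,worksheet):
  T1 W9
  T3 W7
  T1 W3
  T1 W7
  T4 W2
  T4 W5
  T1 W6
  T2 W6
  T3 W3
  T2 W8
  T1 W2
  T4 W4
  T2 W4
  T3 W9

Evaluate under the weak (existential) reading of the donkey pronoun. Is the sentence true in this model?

"it" takes "a worksheet" as antecedent — a donkey pronoun bound across the clause boundary.
Weak reading: every teacher t with some designed-worksheet has at least one designed-worksheet w such that graded(t,w).
Per teacher: T1:✓  T2:✓  T3:✓  T4:✓
Every teacher in the restrictor has a witness.

True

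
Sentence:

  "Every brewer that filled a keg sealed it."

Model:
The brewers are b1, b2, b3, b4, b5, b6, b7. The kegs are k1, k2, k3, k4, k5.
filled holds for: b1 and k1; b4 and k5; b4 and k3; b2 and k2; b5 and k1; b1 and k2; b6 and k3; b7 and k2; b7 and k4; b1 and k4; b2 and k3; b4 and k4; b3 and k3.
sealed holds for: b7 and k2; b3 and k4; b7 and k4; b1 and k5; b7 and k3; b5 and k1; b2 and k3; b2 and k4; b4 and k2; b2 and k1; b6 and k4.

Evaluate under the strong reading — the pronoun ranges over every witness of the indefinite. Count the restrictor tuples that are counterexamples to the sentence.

9

"it" takes "a keg" as antecedent — a donkey pronoun bound across the clause boundary.
Strong reading: for every (b,k) with filled(b,k), sealed(b,k).
Restrictor pairs: (b1,k1) ✗  (b1,k2) ✗  (b1,k4) ✗  (b2,k2) ✗  (b2,k3) ✓  (b3,k3) ✗  (b4,k3) ✗  (b4,k4) ✗  (b4,k5) ✗  (b5,k1) ✓  (b6,k3) ✗  (b7,k2) ✓  (b7,k4) ✓
Counterexamples (restrictor pairs failing the scope): 9.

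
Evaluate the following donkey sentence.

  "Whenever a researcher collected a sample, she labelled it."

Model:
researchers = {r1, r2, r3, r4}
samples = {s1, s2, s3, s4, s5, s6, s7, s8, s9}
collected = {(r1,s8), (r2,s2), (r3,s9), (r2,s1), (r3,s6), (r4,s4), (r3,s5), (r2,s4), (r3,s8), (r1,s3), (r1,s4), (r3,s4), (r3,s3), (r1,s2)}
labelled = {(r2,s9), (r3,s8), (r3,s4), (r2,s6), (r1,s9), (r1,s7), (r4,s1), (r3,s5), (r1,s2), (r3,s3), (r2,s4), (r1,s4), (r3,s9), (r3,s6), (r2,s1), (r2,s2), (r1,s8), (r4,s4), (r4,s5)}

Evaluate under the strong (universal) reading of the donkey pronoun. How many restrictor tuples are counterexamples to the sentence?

1

"it" takes "a sample" as antecedent — a donkey pronoun bound across the clause boundary.
Strong reading: for every (r,s) with collected(r,s), labelled(r,s).
Restrictor pairs: (r1,s2) ✓  (r1,s3) ✗  (r1,s4) ✓  (r1,s8) ✓  (r2,s1) ✓  (r2,s2) ✓  (r2,s4) ✓  (r3,s3) ✓  (r3,s4) ✓  (r3,s5) ✓  (r3,s6) ✓  (r3,s8) ✓  (r3,s9) ✓  (r4,s4) ✓
Counterexamples (restrictor pairs failing the scope): 1.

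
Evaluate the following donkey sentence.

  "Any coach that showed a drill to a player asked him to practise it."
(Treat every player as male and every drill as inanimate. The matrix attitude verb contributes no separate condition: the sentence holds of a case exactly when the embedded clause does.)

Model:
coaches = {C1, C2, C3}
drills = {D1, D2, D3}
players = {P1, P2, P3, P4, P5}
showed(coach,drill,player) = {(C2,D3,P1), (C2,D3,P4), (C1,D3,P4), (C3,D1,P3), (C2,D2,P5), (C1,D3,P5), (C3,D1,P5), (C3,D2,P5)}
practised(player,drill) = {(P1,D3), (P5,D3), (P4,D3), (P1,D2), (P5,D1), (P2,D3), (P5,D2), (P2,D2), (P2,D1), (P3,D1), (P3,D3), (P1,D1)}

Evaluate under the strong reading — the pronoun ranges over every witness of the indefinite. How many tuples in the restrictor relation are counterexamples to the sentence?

"him" takes "a player" as antecedent and "it" takes "a drill"; both are donkey pronouns co-varying with the restrictor.
Strong reading: for every (c,d,p) with showed(c,d,p), practised(p,d).
Restrictor triples: (C1,D3,P4)→practised(P4,D3) ✓  (C1,D3,P5)→practised(P5,D3) ✓  (C2,D2,P5)→practised(P5,D2) ✓  (C2,D3,P1)→practised(P1,D3) ✓  (C2,D3,P4)→practised(P4,D3) ✓  (C3,D1,P3)→practised(P3,D1) ✓  (C3,D1,P5)→practised(P5,D1) ✓  (C3,D2,P5)→practised(P5,D2) ✓
Counterexamples (restrictor triples failing the scope): 0.

0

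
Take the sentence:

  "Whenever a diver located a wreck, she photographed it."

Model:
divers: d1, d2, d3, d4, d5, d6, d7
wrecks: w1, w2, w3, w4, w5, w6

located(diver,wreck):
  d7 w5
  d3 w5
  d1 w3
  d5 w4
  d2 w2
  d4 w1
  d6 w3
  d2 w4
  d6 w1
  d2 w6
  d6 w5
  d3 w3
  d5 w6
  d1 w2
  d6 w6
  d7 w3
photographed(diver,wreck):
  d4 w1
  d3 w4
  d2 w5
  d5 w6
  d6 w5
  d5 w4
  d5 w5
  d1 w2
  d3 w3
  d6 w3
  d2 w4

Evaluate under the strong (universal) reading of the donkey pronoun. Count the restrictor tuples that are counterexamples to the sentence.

"it" takes "a wreck" as antecedent — a donkey pronoun bound across the clause boundary.
Strong reading: for every (d,w) with located(d,w), photographed(d,w).
Restrictor pairs: (d1,w2) ✓  (d1,w3) ✗  (d2,w2) ✗  (d2,w4) ✓  (d2,w6) ✗  (d3,w3) ✓  (d3,w5) ✗  (d4,w1) ✓  (d5,w4) ✓  (d5,w6) ✓  (d6,w1) ✗  (d6,w3) ✓  (d6,w5) ✓  (d6,w6) ✗  (d7,w3) ✗  (d7,w5) ✗
Counterexamples (restrictor pairs failing the scope): 8.

8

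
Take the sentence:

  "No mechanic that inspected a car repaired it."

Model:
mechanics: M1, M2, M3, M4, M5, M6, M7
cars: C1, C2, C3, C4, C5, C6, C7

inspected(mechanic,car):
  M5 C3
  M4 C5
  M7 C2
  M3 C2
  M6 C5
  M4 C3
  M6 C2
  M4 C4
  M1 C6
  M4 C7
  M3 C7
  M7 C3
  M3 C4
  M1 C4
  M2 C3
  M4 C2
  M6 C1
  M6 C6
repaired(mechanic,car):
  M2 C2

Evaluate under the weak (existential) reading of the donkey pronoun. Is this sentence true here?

True

"it" takes "a car" as antecedent — a donkey pronoun bound across the clause boundary.
Truth condition: for no (m,c) with inspected(m,c) does repaired(m,c) hold.
Restrictor pairs — does the scope hold? (M1,C4):fails  (M1,C6):fails  (M2,C3):fails  (M3,C2):fails  (M3,C4):fails  (M3,C7):fails  (M4,C2):fails  (M4,C3):fails  (M4,C4):fails  (M4,C5):fails  (M4,C7):fails  (M5,C3):fails  (M6,C1):fails  (M6,C2):fails  (M6,C5):fails  (M6,C6):fails  (M7,C2):fails  (M7,C3):fails
Scope holds for no restrictor pair, so the sentence is true.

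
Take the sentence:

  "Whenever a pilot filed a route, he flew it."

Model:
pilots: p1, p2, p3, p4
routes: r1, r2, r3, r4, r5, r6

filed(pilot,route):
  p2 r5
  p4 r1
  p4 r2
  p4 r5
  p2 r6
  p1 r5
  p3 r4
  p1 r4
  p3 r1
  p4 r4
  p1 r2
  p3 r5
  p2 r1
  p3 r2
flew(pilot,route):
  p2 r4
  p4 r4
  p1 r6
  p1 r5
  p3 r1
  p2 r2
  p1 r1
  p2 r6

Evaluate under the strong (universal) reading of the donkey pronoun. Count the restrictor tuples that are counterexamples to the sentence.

10

"it" takes "a route" as antecedent — a donkey pronoun bound across the clause boundary.
Strong reading: for every (p,r) with filed(p,r), flew(p,r).
Restrictor pairs: (p1,r2) ✗  (p1,r4) ✗  (p1,r5) ✓  (p2,r1) ✗  (p2,r5) ✗  (p2,r6) ✓  (p3,r1) ✓  (p3,r2) ✗  (p3,r4) ✗  (p3,r5) ✗  (p4,r1) ✗  (p4,r2) ✗  (p4,r4) ✓  (p4,r5) ✗
Counterexamples (restrictor pairs failing the scope): 10.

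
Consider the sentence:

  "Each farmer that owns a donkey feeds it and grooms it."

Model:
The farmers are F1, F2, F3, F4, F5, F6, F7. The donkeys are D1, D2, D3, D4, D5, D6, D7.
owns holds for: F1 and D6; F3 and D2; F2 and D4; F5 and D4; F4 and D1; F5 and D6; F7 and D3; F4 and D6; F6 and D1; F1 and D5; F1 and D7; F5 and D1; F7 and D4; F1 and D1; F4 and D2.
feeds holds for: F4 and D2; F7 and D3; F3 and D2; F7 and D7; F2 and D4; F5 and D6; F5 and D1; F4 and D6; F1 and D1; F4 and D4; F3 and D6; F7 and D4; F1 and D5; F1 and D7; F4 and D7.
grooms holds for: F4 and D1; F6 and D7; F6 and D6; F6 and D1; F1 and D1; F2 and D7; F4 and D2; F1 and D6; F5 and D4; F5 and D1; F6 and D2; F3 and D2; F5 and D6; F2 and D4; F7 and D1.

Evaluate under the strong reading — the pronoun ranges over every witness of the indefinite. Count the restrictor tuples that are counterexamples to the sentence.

9

"it" takes "a donkey" as antecedent — a donkey pronoun bound across the clause boundary.
Strong reading: for every (f,d) with owns(f,d), feeds(f,d) ∧ grooms(f,d).
Restrictor pairs: (F1,D1) ✓  (F1,D5) ✗  (F1,D6) ✗  (F1,D7) ✗  (F2,D4) ✓  (F3,D2) ✓  (F4,D1) ✗  (F4,D2) ✓  (F4,D6) ✗  (F5,D1) ✓  (F5,D4) ✗  (F5,D6) ✓  (F6,D1) ✗  (F7,D3) ✗  (F7,D4) ✗
Counterexamples (restrictor pairs failing the scope): 9.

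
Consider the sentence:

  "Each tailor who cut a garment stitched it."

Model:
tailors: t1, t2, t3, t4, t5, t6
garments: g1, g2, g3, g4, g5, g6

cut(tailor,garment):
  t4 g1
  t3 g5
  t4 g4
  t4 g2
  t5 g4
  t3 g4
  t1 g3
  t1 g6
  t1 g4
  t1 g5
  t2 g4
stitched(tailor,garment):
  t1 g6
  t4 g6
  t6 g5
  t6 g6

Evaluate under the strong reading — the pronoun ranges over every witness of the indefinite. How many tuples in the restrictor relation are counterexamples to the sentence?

10

"it" takes "a garment" as antecedent — a donkey pronoun bound across the clause boundary.
Strong reading: for every (t,g) with cut(t,g), stitched(t,g).
Restrictor pairs: (t1,g3) ✗  (t1,g4) ✗  (t1,g5) ✗  (t1,g6) ✓  (t2,g4) ✗  (t3,g4) ✗  (t3,g5) ✗  (t4,g1) ✗  (t4,g2) ✗  (t4,g4) ✗  (t5,g4) ✗
Counterexamples (restrictor pairs failing the scope): 10.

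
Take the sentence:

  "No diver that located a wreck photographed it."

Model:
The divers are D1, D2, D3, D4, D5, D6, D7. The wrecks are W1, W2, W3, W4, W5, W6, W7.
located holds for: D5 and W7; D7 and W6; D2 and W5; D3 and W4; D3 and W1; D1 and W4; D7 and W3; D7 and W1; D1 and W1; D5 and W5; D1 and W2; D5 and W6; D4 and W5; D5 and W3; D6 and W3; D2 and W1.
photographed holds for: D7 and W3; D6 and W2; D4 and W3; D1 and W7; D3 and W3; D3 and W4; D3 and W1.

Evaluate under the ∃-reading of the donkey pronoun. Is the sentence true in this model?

"it" takes "a wreck" as antecedent — a donkey pronoun bound across the clause boundary.
Truth condition: for no (d,w) with located(d,w) does photographed(d,w) hold.
Restrictor pairs — does the scope hold? (D1,W1):fails  (D1,W2):fails  (D1,W4):fails  (D2,W1):fails  (D2,W5):fails  (D3,W1):holds  (D3,W4):holds  (D4,W5):fails  (D5,W3):fails  (D5,W5):fails  (D5,W6):fails  (D5,W7):fails  (D6,W3):fails  (D7,W1):fails  (D7,W3):holds  (D7,W6):fails
Scope holds for 3 pair(s), so the sentence is false.

False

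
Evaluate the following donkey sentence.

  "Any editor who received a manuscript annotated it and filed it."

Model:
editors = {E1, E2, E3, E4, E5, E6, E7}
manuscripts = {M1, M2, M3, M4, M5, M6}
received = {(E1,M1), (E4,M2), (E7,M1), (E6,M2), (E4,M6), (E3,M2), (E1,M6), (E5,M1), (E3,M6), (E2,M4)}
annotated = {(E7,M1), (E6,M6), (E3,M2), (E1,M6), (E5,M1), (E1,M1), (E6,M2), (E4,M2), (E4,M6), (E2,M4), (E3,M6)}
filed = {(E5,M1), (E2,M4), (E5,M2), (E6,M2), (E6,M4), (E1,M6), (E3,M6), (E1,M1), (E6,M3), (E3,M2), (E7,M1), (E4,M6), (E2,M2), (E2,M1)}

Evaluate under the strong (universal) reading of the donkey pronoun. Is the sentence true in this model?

"it" takes "a manuscript" as antecedent — a donkey pronoun bound across the clause boundary.
Strong reading: for every (e,m) with received(e,m), annotated(e,m) ∧ filed(e,m).
Restrictor pairs: (E1,M1) ✓  (E1,M6) ✓  (E2,M4) ✓  (E3,M2) ✓  (E3,M6) ✓  (E4,M2) ✗  (E4,M6) ✓  (E5,M1) ✓  (E6,M2) ✓  (E7,M1) ✓
Counterexample: (E4,M2) is in received but fails the scope.

False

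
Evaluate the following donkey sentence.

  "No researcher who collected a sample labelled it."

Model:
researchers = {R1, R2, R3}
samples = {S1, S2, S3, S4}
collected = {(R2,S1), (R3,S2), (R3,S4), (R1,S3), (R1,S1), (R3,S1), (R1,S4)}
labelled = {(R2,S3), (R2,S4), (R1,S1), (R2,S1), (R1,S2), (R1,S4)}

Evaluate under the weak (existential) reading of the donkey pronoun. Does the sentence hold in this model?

False

"it" takes "a sample" as antecedent — a donkey pronoun bound across the clause boundary.
Truth condition: for no (r,s) with collected(r,s) does labelled(r,s) hold.
Restrictor pairs — does the scope hold? (R1,S1):holds  (R1,S3):fails  (R1,S4):holds  (R2,S1):holds  (R3,S1):fails  (R3,S2):fails  (R3,S4):fails
Scope holds for 3 pair(s), so the sentence is false.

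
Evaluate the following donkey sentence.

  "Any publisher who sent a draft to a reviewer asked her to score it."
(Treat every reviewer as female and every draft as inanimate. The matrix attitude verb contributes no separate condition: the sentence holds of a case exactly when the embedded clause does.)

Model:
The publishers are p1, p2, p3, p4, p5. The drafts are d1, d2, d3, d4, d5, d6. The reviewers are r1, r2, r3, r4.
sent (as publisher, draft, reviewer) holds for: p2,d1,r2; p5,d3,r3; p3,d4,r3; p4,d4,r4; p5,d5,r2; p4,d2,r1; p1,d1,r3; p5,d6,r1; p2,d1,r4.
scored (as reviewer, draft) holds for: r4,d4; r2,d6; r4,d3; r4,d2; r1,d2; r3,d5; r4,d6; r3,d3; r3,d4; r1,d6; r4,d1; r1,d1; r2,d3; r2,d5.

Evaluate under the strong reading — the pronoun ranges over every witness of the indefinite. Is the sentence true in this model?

"her" takes "a reviewer" as antecedent and "it" takes "a draft"; both are donkey pronouns co-varying with the restrictor.
Strong reading: for every (p,d,r) with sent(p,d,r), scored(r,d).
Restrictor triples: (p1,d1,r3)→scored(r3,d1) ✗  (p2,d1,r2)→scored(r2,d1) ✗  (p2,d1,r4)→scored(r4,d1) ✓  (p3,d4,r3)→scored(r3,d4) ✓  (p4,d2,r1)→scored(r1,d2) ✓  (p4,d4,r4)→scored(r4,d4) ✓  (p5,d3,r3)→scored(r3,d3) ✓  (p5,d5,r2)→scored(r2,d5) ✓  (p5,d6,r1)→scored(r1,d6) ✓
Counterexample: (p1,d1,r3) — scored(r3,d1) does not hold.

False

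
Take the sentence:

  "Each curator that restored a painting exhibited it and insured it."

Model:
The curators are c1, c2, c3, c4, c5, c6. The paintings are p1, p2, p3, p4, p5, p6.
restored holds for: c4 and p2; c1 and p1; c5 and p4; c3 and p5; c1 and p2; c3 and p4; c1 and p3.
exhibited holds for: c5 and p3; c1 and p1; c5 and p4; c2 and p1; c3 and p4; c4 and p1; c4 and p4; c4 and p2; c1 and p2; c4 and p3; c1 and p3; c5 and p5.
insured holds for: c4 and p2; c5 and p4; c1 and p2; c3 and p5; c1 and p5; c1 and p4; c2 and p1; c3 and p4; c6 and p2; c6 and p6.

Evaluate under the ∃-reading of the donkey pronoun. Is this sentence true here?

True

"it" takes "a painting" as antecedent — a donkey pronoun bound across the clause boundary.
Weak reading: every curator c with some restored-painting has at least one restored-painting p such that exhibited(c,p) ∧ insured(c,p).
Per curator: c1:✓  c3:✓  c4:✓  c5:✓
Every curator in the restrictor has a witness.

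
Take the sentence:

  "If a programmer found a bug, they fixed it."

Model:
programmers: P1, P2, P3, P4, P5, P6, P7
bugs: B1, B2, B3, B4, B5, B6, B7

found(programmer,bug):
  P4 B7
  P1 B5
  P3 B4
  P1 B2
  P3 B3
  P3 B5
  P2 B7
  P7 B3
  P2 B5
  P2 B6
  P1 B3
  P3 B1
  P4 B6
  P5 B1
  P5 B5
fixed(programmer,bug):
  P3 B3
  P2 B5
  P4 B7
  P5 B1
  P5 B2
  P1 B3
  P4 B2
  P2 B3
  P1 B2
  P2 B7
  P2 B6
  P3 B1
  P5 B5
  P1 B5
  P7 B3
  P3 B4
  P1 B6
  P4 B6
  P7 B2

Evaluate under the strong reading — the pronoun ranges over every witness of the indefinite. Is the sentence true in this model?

"it" takes "a bug" as antecedent — a donkey pronoun bound across the clause boundary.
Strong reading: for every (p,b) with found(p,b), fixed(p,b).
Restrictor pairs: (P1,B2) ✓  (P1,B3) ✓  (P1,B5) ✓  (P2,B5) ✓  (P2,B6) ✓  (P2,B7) ✓  (P3,B1) ✓  (P3,B3) ✓  (P3,B4) ✓  (P3,B5) ✗  (P4,B6) ✓  (P4,B7) ✓  (P5,B1) ✓  (P5,B5) ✓  (P7,B3) ✓
Counterexample: (P3,B5) is in found but fails the scope.

False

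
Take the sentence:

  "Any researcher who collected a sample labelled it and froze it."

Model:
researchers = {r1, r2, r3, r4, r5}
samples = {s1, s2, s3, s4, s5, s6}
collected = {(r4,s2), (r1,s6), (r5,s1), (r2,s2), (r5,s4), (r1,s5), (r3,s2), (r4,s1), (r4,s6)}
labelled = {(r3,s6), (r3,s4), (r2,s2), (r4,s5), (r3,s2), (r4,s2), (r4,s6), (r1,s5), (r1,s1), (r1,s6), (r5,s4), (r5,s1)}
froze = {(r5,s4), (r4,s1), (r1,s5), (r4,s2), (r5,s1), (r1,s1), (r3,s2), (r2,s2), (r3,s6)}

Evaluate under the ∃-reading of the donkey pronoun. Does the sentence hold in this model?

True

"it" takes "a sample" as antecedent — a donkey pronoun bound across the clause boundary.
Weak reading: every researcher r with some collected-sample has at least one collected-sample s such that labelled(r,s) ∧ froze(r,s).
Per researcher: r1:✓  r2:✓  r3:✓  r4:✓  r5:✓
Every researcher in the restrictor has a witness.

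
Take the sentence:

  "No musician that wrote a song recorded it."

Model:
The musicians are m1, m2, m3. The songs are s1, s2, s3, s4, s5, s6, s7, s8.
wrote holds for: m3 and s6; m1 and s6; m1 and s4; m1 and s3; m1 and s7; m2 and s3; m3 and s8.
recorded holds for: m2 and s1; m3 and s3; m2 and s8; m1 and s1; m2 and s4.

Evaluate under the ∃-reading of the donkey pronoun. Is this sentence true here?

True

"it" takes "a song" as antecedent — a donkey pronoun bound across the clause boundary.
Truth condition: for no (m,s) with wrote(m,s) does recorded(m,s) hold.
Restrictor pairs — does the scope hold? (m1,s3):fails  (m1,s4):fails  (m1,s6):fails  (m1,s7):fails  (m2,s3):fails  (m3,s6):fails  (m3,s8):fails
Scope holds for no restrictor pair, so the sentence is true.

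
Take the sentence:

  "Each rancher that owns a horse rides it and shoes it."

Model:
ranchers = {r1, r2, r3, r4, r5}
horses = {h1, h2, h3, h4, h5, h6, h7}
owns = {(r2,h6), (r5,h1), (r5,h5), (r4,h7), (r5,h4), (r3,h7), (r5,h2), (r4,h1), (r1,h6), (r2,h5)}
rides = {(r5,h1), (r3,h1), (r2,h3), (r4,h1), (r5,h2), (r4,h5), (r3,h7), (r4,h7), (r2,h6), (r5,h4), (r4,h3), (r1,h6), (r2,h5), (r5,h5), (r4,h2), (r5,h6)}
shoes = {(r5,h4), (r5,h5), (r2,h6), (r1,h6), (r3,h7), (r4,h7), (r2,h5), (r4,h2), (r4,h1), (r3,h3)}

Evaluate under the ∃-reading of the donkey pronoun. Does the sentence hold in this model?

"it" takes "a horse" as antecedent — a donkey pronoun bound across the clause boundary.
Weak reading: every rancher r with some owns-horse has at least one owns-horse h such that rides(r,h) ∧ shoes(r,h).
Per rancher: r1:✓  r2:✓  r3:✓  r4:✓  r5:✓
Every rancher in the restrictor has a witness.

True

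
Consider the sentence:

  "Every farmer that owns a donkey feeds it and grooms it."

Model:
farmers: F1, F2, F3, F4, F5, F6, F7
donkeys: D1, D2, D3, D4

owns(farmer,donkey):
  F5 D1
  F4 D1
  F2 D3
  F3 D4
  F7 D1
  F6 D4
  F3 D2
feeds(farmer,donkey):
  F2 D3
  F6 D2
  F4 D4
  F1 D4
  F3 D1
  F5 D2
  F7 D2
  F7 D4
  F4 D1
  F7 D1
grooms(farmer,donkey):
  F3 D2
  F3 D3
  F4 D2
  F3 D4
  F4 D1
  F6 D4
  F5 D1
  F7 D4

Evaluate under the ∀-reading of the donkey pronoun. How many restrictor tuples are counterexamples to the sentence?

6

"it" takes "a donkey" as antecedent — a donkey pronoun bound across the clause boundary.
Strong reading: for every (f,d) with owns(f,d), feeds(f,d) ∧ grooms(f,d).
Restrictor pairs: (F2,D3) ✗  (F3,D2) ✗  (F3,D4) ✗  (F4,D1) ✓  (F5,D1) ✗  (F6,D4) ✗  (F7,D1) ✗
Counterexamples (restrictor pairs failing the scope): 6.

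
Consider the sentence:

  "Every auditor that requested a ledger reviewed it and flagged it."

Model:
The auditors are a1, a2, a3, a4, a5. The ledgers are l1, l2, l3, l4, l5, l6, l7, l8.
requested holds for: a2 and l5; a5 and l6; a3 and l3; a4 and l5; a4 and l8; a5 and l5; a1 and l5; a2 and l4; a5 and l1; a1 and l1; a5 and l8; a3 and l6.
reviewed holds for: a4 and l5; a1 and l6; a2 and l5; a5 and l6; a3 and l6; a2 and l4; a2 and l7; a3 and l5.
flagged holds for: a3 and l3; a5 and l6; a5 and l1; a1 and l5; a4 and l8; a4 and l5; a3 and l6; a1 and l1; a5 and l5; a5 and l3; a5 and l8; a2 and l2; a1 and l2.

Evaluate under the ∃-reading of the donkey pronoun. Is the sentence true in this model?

"it" takes "a ledger" as antecedent — a donkey pronoun bound across the clause boundary.
Weak reading: every auditor a with some requested-ledger has at least one requested-ledger l such that reviewed(a,l) ∧ flagged(a,l).
Per auditor: a1:✗  a2:✗  a3:✓  a4:✓  a5:✓
a1 has no witness among its requested-ledgers.

False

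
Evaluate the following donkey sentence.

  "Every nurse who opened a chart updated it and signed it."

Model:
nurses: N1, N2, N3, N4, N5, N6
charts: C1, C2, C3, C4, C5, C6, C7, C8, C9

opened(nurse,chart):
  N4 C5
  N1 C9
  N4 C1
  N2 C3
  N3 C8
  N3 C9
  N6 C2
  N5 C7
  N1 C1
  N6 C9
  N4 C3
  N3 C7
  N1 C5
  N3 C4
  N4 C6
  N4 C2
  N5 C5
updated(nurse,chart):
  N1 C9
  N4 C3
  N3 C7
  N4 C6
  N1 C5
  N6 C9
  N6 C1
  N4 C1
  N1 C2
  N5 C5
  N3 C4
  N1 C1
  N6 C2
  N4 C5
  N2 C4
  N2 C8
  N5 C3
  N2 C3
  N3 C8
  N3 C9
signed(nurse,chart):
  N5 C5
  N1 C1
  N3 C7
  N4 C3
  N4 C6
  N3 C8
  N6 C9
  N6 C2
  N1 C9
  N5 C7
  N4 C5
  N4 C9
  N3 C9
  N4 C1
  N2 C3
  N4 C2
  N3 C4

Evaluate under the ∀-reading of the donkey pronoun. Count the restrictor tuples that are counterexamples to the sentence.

3

"it" takes "a chart" as antecedent — a donkey pronoun bound across the clause boundary.
Strong reading: for every (n,c) with opened(n,c), updated(n,c) ∧ signed(n,c).
Restrictor pairs: (N1,C1) ✓  (N1,C5) ✗  (N1,C9) ✓  (N2,C3) ✓  (N3,C4) ✓  (N3,C7) ✓  (N3,C8) ✓  (N3,C9) ✓  (N4,C1) ✓  (N4,C2) ✗  (N4,C3) ✓  (N4,C5) ✓  (N4,C6) ✓  (N5,C5) ✓  (N5,C7) ✗  (N6,C2) ✓  (N6,C9) ✓
Counterexamples (restrictor pairs failing the scope): 3.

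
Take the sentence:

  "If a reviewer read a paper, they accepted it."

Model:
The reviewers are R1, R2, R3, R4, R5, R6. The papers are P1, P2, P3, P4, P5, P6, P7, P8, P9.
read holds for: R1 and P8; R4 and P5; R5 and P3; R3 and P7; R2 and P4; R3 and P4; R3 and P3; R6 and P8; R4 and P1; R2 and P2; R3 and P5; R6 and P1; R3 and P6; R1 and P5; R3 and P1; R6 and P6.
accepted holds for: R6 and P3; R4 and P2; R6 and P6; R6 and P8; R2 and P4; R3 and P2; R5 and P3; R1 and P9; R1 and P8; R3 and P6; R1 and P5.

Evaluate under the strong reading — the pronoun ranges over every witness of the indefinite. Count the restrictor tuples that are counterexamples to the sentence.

9

"it" takes "a paper" as antecedent — a donkey pronoun bound across the clause boundary.
Strong reading: for every (r,p) with read(r,p), accepted(r,p).
Restrictor pairs: (R1,P5) ✓  (R1,P8) ✓  (R2,P2) ✗  (R2,P4) ✓  (R3,P1) ✗  (R3,P3) ✗  (R3,P4) ✗  (R3,P5) ✗  (R3,P6) ✓  (R3,P7) ✗  (R4,P1) ✗  (R4,P5) ✗  (R5,P3) ✓  (R6,P1) ✗  (R6,P6) ✓  (R6,P8) ✓
Counterexamples (restrictor pairs failing the scope): 9.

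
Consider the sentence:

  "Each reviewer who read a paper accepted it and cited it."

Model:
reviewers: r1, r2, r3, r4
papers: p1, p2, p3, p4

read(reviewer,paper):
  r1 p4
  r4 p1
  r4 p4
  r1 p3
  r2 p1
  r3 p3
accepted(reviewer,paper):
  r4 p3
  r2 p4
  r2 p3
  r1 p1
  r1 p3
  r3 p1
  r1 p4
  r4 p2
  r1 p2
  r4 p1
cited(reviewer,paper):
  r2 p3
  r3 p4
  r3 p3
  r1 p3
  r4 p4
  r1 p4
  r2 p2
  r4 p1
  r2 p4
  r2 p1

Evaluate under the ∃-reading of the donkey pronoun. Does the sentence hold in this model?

False

"it" takes "a paper" as antecedent — a donkey pronoun bound across the clause boundary.
Weak reading: every reviewer r with some read-paper has at least one read-paper p such that accepted(r,p) ∧ cited(r,p).
Per reviewer: r1:✓  r2:✗  r3:✗  r4:✓
r2 has no witness among its read-papers.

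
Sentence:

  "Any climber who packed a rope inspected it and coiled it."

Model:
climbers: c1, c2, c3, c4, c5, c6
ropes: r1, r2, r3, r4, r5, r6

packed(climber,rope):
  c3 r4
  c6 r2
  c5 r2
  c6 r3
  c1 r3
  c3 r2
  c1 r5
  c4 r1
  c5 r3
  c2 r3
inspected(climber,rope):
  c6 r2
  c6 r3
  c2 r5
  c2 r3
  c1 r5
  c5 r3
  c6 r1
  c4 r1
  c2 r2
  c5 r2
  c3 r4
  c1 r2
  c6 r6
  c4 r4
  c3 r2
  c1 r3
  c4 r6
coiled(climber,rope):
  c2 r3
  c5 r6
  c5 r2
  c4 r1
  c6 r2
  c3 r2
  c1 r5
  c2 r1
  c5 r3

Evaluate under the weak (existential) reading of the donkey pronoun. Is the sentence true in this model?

"it" takes "a rope" as antecedent — a donkey pronoun bound across the clause boundary.
Weak reading: every climber c with some packed-rope has at least one packed-rope r such that inspected(c,r) ∧ coiled(c,r).
Per climber: c1:✓  c2:✓  c3:✓  c4:✓  c5:✓  c6:✓
Every climber in the restrictor has a witness.

True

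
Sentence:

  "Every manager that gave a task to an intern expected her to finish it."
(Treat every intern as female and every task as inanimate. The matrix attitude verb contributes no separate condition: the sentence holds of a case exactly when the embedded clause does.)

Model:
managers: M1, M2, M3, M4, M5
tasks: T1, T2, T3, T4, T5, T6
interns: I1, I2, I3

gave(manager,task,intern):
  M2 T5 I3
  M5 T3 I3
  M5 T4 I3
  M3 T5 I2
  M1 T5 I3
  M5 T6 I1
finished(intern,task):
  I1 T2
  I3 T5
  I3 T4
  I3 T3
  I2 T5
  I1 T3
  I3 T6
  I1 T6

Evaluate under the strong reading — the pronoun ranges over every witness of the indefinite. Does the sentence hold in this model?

True

"her" takes "an intern" as antecedent and "it" takes "a task"; both are donkey pronouns co-varying with the restrictor.
Strong reading: for every (m,t,i) with gave(m,t,i), finished(i,t).
Restrictor triples: (M1,T5,I3)→finished(I3,T5) ✓  (M2,T5,I3)→finished(I3,T5) ✓  (M3,T5,I2)→finished(I2,T5) ✓  (M5,T3,I3)→finished(I3,T3) ✓  (M5,T4,I3)→finished(I3,T4) ✓  (M5,T6,I1)→finished(I1,T6) ✓
Every restrictor triple satisfies the scope.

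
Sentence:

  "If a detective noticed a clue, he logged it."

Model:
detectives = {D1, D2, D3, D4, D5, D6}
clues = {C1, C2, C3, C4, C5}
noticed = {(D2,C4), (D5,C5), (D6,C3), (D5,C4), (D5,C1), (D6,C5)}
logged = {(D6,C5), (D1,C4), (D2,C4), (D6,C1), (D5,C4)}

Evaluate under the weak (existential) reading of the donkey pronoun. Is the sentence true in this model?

True

"it" takes "a clue" as antecedent — a donkey pronoun bound across the clause boundary.
Weak reading: every detective d with some noticed-clue has at least one noticed-clue c such that logged(d,c).
Per detective: D2:✓  D5:✓  D6:✓
Every detective in the restrictor has a witness.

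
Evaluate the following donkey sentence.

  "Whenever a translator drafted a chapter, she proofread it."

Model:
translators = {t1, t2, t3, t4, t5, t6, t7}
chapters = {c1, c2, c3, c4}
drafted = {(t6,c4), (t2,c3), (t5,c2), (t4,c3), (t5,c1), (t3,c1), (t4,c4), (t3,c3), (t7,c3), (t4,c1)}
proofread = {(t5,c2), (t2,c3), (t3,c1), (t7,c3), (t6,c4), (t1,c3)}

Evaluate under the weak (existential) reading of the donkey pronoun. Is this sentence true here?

False

"it" takes "a chapter" as antecedent — a donkey pronoun bound across the clause boundary.
Weak reading: every translator t with some drafted-chapter has at least one drafted-chapter c such that proofread(t,c).
Per translator: t2:✓  t3:✓  t4:✗  t5:✓  t6:✓  t7:✓
t4 has no witness among its drafted-chapters.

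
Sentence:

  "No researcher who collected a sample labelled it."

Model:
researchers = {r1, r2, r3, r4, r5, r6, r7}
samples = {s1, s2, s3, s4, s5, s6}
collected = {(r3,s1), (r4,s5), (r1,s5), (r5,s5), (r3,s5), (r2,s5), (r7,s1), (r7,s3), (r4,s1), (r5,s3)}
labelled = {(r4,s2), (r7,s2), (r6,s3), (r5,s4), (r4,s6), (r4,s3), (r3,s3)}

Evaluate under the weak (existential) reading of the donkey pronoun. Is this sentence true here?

"it" takes "a sample" as antecedent — a donkey pronoun bound across the clause boundary.
Truth condition: for no (r,s) with collected(r,s) does labelled(r,s) hold.
Restrictor pairs — does the scope hold? (r1,s5):fails  (r2,s5):fails  (r3,s1):fails  (r3,s5):fails  (r4,s1):fails  (r4,s5):fails  (r5,s3):fails  (r5,s5):fails  (r7,s1):fails  (r7,s3):fails
Scope holds for no restrictor pair, so the sentence is true.

True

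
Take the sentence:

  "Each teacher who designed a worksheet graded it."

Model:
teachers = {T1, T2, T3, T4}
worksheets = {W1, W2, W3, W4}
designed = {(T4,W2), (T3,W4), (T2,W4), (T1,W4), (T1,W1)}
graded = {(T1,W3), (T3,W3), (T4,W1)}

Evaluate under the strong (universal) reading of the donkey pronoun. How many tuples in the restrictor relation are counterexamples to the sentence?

5

"it" takes "a worksheet" as antecedent — a donkey pronoun bound across the clause boundary.
Strong reading: for every (t,w) with designed(t,w), graded(t,w).
Restrictor pairs: (T1,W1) ✗  (T1,W4) ✗  (T2,W4) ✗  (T3,W4) ✗  (T4,W2) ✗
Counterexamples (restrictor pairs failing the scope): 5.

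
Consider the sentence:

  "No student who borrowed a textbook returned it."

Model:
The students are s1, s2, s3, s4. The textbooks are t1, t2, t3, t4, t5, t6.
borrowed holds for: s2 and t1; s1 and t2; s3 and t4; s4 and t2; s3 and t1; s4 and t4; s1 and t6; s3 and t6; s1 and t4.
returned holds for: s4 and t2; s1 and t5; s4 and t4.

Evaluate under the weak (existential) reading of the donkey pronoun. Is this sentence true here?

False

"it" takes "a textbook" as antecedent — a donkey pronoun bound across the clause boundary.
Truth condition: for no (s,t) with borrowed(s,t) does returned(s,t) hold.
Restrictor pairs — does the scope hold? (s1,t2):fails  (s1,t4):fails  (s1,t6):fails  (s2,t1):fails  (s3,t1):fails  (s3,t4):fails  (s3,t6):fails  (s4,t2):holds  (s4,t4):holds
Scope holds for 2 pair(s), so the sentence is false.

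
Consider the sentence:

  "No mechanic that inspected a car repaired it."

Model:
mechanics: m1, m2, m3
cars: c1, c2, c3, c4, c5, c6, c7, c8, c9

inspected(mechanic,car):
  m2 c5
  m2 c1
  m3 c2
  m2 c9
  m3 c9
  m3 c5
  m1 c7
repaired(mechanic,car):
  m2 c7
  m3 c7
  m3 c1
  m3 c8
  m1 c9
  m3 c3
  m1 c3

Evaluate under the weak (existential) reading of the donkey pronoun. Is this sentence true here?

"it" takes "a car" as antecedent — a donkey pronoun bound across the clause boundary.
Truth condition: for no (m,c) with inspected(m,c) does repaired(m,c) hold.
Restrictor pairs — does the scope hold? (m1,c7):fails  (m2,c1):fails  (m2,c5):fails  (m2,c9):fails  (m3,c2):fails  (m3,c5):fails  (m3,c9):fails
Scope holds for no restrictor pair, so the sentence is true.

True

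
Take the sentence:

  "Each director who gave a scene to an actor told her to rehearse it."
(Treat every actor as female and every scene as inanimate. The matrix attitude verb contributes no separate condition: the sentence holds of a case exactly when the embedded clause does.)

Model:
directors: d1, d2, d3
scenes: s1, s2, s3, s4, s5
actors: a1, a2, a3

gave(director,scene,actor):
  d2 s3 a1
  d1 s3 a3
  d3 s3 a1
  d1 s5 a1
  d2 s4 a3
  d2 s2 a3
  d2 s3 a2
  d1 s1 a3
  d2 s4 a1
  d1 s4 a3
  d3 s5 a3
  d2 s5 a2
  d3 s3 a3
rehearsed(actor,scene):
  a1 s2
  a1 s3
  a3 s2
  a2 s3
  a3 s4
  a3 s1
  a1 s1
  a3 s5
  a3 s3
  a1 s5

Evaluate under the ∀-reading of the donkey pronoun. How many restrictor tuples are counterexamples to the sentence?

2

"her" takes "an actor" as antecedent and "it" takes "a scene"; both are donkey pronouns co-varying with the restrictor.
Strong reading: for every (d,s,a) with gave(d,s,a), rehearsed(a,s).
Restrictor triples: (d1,s1,a3)→rehearsed(a3,s1) ✓  (d1,s3,a3)→rehearsed(a3,s3) ✓  (d1,s4,a3)→rehearsed(a3,s4) ✓  (d1,s5,a1)→rehearsed(a1,s5) ✓  (d2,s2,a3)→rehearsed(a3,s2) ✓  (d2,s3,a1)→rehearsed(a1,s3) ✓  (d2,s3,a2)→rehearsed(a2,s3) ✓  (d2,s4,a1)→rehearsed(a1,s4) ✗  (d2,s4,a3)→rehearsed(a3,s4) ✓  (d2,s5,a2)→rehearsed(a2,s5) ✗  (d3,s3,a1)→rehearsed(a1,s3) ✓  (d3,s3,a3)→rehearsed(a3,s3) ✓  (d3,s5,a3)→rehearsed(a3,s5) ✓
Counterexamples (restrictor triples failing the scope): 2.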